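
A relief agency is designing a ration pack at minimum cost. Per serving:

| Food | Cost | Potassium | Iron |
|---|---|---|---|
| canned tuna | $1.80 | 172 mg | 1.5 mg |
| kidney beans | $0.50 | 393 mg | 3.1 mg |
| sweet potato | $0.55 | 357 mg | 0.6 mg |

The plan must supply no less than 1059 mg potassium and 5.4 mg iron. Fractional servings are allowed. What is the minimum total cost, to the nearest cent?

With two linear requirements the optimum uses one or two foods; enumerate the corners.
canned tuna only: max(1059/172, 5.4/1.5) = 6.157 servings → $11.08.
kidney beans only: max(1059/393, 5.4/3.1) = 2.695 servings → $1.35.
sweet potato only: max(1059/357, 5.4/0.6) = 9 servings → $4.95.
canned tuna + kidney beans: intersection lies outside the first quadrant.
canned tuna + sweet potato with both tight: 2.99 servings and 1.526 servings → $6.22.
kidney beans + sweet potato with both tight: 1.484 servings and 1.333 servings → $1.48.
Cheapest feasible corner: $1.35.

$1.35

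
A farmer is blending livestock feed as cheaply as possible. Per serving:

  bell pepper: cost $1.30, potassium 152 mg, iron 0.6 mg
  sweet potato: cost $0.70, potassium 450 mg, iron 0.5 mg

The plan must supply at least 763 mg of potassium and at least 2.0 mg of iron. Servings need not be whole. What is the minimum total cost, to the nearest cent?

$2.80

The cheapest plan sits at a corner of the feasible region — with two constraints it uses at most two foods.
bell pepper only: max(763/152, 2.0/0.6) = 5.02 servings → $6.53.
sweet potato only: max(763/450, 2.0/0.5) = 4 servings → $2.80.
bell pepper + sweet potato with both tight: 2.673 servings and 0.7928 servings → $4.03.
So the least-cost plan costs $2.80.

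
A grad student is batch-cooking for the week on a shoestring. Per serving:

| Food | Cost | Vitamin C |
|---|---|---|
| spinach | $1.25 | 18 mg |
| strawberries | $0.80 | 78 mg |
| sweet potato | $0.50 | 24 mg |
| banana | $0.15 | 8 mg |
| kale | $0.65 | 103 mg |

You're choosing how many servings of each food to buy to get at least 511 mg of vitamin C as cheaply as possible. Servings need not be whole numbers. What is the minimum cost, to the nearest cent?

$3.22

Cost per mg of vitamin C: kale $0.0063, strawberries $0.0103, banana $0.0187, sweet potato $0.0208, spinach $0.0694.
With no serving limits, use only kale: 511 mg / 103 mg = 4.961 servings × $0.65 = $3.22.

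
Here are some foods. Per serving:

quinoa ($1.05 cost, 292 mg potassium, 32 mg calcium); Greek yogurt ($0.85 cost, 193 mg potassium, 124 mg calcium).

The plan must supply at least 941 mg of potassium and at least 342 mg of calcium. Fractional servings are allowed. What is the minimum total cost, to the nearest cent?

Check every corner: each single food scaled to meet both minima, and each pair solved so both constraints bind.
quinoa only: max(941/292, 342/32) = 10.69 servings → $11.22.
Greek yogurt only: max(941/193, 342/124) = 4.876 servings → $4.14.
quinoa + Greek yogurt with both tight: 1.687 servings and 2.323 servings → $3.75.
The minimum over all feasible corners is $3.75.

$3.75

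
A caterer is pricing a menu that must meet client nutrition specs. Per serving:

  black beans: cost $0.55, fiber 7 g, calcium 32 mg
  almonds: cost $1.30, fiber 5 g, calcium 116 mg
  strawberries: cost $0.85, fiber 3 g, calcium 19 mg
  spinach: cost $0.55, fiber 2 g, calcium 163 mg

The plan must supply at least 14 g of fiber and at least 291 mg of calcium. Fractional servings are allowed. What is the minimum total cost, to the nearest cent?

A basic optimal solution has at most two foods positive. Try each food alone and each pair with both targets met exactly.
black beans only: max(14/7, 291/32) = 9.094 servings → $5.00.
almonds only: max(14/5, 291/116) = 2.8 servings → $3.64.
strawberries only: max(14/3, 291/19) = 15.32 servings → $13.02.
spinach only: max(14/2, 291/163) = 7 servings → $3.85.
black beans + almonds with both tight: 0.2592 servings and 2.437 servings → $3.31.
black beans + strawberries: the both-tight solution has a negative serving — not a feasible corner.
black beans + spinach with both tight: 1.578 servings and 1.475 servings → $1.68.
almonds + strawberries with both tight: 2.399 servings and 0.668 servings → $3.69.
almonds + spinach: intersection lies outside the first quadrant.
strawberries + spinach with both tight: 3.769 servings and 1.346 servings → $3.94.
So the least-cost plan costs $1.68.

$1.68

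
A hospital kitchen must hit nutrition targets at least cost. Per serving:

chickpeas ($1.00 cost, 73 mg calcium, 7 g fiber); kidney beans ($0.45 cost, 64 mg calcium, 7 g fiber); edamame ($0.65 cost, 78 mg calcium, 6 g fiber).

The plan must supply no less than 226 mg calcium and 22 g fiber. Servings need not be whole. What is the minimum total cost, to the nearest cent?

At the optimum either one food covers both requirements or two foods hit both targets exactly; no other combination can be cheaper.
chickpeas only: max(226/73, 22/7) = 3.143 servings → $3.14.
kidney beans only: max(226/64, 22/7) = 3.531 servings → $1.59.
edamame only: max(226/78, 22/6) = 3.667 servings → $2.38.
chickpeas + kidney beans with both tight: 2.762 servings and 0.381 servings → $2.93.
chickpeas + edamame: the both-tight solution has a negative serving — not a feasible corner.
kidney beans + edamame with both tight: 2.222 servings and 1.074 servings → $1.70.
The minimum over all feasible corners is $1.59.

$1.59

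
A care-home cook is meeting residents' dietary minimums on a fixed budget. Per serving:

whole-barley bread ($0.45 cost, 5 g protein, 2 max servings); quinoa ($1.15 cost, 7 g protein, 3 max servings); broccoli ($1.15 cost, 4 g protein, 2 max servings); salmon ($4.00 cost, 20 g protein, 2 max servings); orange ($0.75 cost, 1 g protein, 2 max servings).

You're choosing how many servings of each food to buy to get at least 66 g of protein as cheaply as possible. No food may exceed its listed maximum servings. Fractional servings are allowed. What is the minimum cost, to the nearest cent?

$11.35

Cost per g of protein: whole-barley bread $0.0900, quinoa $0.1643, salmon $0.2000, broccoli $0.2875, orange $0.7500.
Take 2 servings of whole-barley bread: +10.0 g protein for $0.90 (total $0.90, still need 56.0 g).
Take 3 servings of quinoa: +21.0 g protein for $3.45 (total $4.35, still need 35.0 g).
Take 1.75 servings of salmon: +35.0 g protein for $7.00 (total $11.35, still need 0.0 g).
Filling from the cheapest source first is optimal under one linear minimum: $11.35.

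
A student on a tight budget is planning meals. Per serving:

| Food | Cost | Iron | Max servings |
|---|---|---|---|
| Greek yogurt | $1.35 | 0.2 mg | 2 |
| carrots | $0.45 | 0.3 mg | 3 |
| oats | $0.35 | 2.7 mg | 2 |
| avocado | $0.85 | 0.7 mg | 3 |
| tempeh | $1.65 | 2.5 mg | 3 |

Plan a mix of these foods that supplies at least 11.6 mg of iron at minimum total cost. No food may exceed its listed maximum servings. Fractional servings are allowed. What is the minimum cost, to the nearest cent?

$4.79

Cost per mg of iron: oats $0.1296, tempeh $0.6600, avocado $1.2143, carrots $1.5000, Greek yogurt $6.7500.
Take 2 servings of oats: +5.4 mg iron for $0.70 (total $0.70, still need 6.2 mg).
Take 2.48 servings of tempeh: +6.2 mg iron for $4.09 (total $4.79, still need 0.0 mg).
Filling from the cheapest source first is optimal under one linear minimum: $4.79.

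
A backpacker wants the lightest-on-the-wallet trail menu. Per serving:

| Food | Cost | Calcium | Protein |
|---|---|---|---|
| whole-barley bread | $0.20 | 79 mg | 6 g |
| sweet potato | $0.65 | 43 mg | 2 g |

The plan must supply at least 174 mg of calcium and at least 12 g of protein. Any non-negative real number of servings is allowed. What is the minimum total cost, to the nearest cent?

Two binding constraints pin down two serving amounts, so the optimal mix uses at most two foods. The candidates are each food alone (scaled to the tighter of calcium/protein) and each pair with both constraints tight.
whole-barley bread only: max(174/79, 12/6) = 2.203 servings → $0.44.
sweet potato only: max(174/43, 12/2) = 6 servings → $3.90.
whole-barley bread + sweet potato with both tight: 1.68 servings and 0.96 servings → $0.96.
Cheapest feasible corner: $0.44.

$0.44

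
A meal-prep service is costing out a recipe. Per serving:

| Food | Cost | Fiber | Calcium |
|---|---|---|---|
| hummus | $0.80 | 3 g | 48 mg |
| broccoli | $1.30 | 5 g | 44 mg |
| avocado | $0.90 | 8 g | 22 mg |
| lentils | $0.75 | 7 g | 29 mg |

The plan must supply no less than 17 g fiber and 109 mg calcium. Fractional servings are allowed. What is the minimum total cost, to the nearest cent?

$2.34

Two binding constraints pin down two serving amounts, so the optimal mix uses at most two foods. The candidates are each food alone (scaled to the tighter of fiber/calcium) and each pair with both constraints tight.
hummus only: max(17/3, 109/48) = 5.667 servings → $4.53.
broccoli only: max(17/5, 109/44) = 3.4 servings → $4.42.
avocado only: max(17/8, 109/22) = 4.955 servings → $4.46.
lentils only: max(17/7, 109/29) = 3.759 servings → $2.82.
hummus + broccoli: intersection lies outside the first quadrant.
hummus + avocado with both tight: 1.566 servings and 1.538 servings → $2.64.
hummus + lentils with both tight: 1.084 servings and 1.964 servings → $2.34.
broccoli + avocado with both tight: 2.058 servings and 0.8388 servings → $3.43.
broccoli + lentils with both tight: 1.656 servings and 1.245 servings → $3.09.
avocado + lentils with both targets exact would need a negative amount; discard.
So the least-cost plan costs $2.34.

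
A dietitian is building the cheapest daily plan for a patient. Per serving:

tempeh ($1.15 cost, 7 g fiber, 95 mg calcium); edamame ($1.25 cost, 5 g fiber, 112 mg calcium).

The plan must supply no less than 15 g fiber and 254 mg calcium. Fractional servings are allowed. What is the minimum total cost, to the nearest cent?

$2.95

An LP optimum is at a vertex; with two nutrient constraints at most two foods are used. Check each candidate.
tempeh only: max(15/7, 254/95) = 2.674 servings → $3.07.
edamame only: max(15/5, 254/112) = 3 servings → $3.75.
tempeh + edamame with both tight: 1.327 servings and 1.142 servings → $2.95.
So the least-cost plan costs $2.95.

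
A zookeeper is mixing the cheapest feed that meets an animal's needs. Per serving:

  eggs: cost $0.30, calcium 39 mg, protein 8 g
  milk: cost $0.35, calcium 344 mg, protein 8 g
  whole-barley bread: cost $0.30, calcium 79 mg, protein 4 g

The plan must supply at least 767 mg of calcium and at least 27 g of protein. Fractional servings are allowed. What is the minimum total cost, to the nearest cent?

The cheapest plan sits at a corner of the feasible region — with two constraints it uses at most two foods.
eggs only: max(767/39, 27/8) = 19.67 servings → $5.90.
milk only: max(767/344, 27/8) = 3.375 servings → $1.18.
whole-barley bread only: max(767/79, 27/4) = 9.709 servings → $2.91.
eggs + milk with both tight: 1.292 servings and 2.083 servings → $1.12.
eggs + whole-barley bread: the both-tight solution has a negative serving — not a feasible corner.
milk + whole-barley bread with both tight: 1.257 servings and 4.237 servings → $1.71.
Cheapest feasible corner: $1.12.

$1.12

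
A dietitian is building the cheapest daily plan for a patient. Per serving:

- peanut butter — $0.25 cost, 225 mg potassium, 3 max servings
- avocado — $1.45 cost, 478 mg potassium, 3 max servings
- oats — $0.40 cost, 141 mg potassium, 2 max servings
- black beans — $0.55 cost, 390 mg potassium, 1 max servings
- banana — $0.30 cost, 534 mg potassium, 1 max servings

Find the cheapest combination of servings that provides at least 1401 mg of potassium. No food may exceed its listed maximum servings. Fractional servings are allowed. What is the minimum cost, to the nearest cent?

$1.32

Cost per mg of potassium: banana $0.0006, peanut butter $0.0011, black beans $0.0014, oats $0.0028, avocado $0.0030.
Take 1 serving of banana: +534.0 mg potassium for $0.30 (total $0.30, still need 867.0 mg).
Take 3 servings of peanut butter: +675.0 mg potassium for $0.75 (total $1.05, still need 192.0 mg).
Take 0.4923 servings of black beans: +192.0 mg potassium for $0.27 (total $1.32, still need 0.0 mg).
Filling from the cheapest source first is optimal under one linear minimum: $1.32.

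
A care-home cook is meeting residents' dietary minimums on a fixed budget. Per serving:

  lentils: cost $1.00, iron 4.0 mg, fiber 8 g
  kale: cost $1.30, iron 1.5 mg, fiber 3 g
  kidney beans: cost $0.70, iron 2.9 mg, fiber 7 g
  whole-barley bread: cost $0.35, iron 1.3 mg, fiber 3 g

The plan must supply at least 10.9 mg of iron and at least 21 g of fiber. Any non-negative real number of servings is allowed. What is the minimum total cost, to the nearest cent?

At the optimum either one food covers both requirements or two foods hit both targets exactly; no other combination can be cheaper.
lentils only: max(10.9/4.0, 21/8) = 2.725 servings → $2.73.
kale only: max(10.9/1.5, 21/3) = 7.267 servings → $9.45.
kidney beans only: max(10.9/2.9, 21/7) = 3.759 servings → $2.63.
whole-barley bread only: max(10.9/1.3, 21/3) = 8.385 servings → $2.93.
lentils + kale (both tight): parallel constraints — no distinct corner.
lentils + kidney beans with both targets exact would need a negative amount; discard.
lentils + whole-barley bread: the both-tight solution has a negative serving — not a feasible corner.
kale + kidney beans: the both-tight solution has a negative serving — not a feasible corner.
kale + whole-barley bread: intersection lies outside the first quadrant.
kidney beans + whole-barley bread: the both-tight solution has a negative serving — not a feasible corner.
The minimum over all feasible corners is $2.63.

$2.63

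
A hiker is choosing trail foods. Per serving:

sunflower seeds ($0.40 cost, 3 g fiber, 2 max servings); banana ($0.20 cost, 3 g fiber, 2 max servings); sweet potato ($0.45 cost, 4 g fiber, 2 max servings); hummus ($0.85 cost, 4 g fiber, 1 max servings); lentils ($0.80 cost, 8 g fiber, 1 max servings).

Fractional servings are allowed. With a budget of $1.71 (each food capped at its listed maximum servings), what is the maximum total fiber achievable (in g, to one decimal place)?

Fiber per dollar: banana 15, lentils 10, sweet potato 8.889, sunflower seeds 7.5, hummus 4.706.
Take 2 servings of banana: spends $0.40, +6.0 g fiber (running total 6.0 g).
Take 1 serving of lentils: spends $0.80, +8.0 g fiber (running total 14.0 g).
Take 1.133 servings of sweet potato: spends $0.51, +4.5 g fiber (running total 18.5 g).
Greedy by best ratio exhausts the cost allowance optimally: 18.5 g.

18.5 g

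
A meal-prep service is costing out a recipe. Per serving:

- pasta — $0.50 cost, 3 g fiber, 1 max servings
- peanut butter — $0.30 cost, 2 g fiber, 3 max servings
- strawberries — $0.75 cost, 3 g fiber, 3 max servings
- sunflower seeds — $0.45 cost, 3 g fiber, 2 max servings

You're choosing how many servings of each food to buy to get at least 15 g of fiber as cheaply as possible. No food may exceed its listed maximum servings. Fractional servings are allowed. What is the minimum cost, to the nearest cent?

Cost per g of fiber: peanut butter $0.1500, sunflower seeds $0.1500, pasta $0.1667, strawberries $0.2500.
Take 3 servings of peanut butter: +6.0 g fiber for $0.90 (total $0.90, still need 9.0 g).
Take 2 servings of sunflower seeds: +6.0 g fiber for $0.90 (total $1.80, still need 3.0 g).
Take 1 serving of pasta: +3.0 g fiber for $0.50 (total $2.30, still need 0.0 g).
Greedy by cheapest-per-g is optimal for a single linear constraint, so the minimum cost is $2.30.

$2.30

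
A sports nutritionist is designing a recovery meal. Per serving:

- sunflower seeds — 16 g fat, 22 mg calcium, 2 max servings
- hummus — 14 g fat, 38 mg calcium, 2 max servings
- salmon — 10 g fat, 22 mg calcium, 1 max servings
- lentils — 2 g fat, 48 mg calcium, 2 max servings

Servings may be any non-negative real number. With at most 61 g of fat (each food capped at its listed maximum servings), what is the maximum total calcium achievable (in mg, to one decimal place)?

220.1 mg

Calcium per g fat: lentils 24, hummus 2.714, salmon 2.2, sunflower seeds 1.375.
Take 2 servings of lentils: uses 4 g fat, +96.0 mg calcium (running total 96.0 mg).
Take 2 servings of hummus: uses 28 g fat, +76.0 mg calcium (running total 172.0 mg).
Take 1 serving of salmon: uses 10 g fat, +22.0 mg calcium (running total 194.0 mg).
Take 1.188 servings of sunflower seeds: uses 19 g fat, +26.1 mg calcium (running total 220.1 mg).
Greedy by best ratio exhausts the fat allowance optimally: 220.1 mg.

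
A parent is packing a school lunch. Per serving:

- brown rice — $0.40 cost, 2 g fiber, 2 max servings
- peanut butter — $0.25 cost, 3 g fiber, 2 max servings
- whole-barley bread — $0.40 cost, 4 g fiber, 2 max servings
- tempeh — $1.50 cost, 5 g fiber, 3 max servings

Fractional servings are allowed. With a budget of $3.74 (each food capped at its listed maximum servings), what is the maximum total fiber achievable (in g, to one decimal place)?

Fiber per dollar: peanut butter 12, whole-barley bread 10, brown rice 5, tempeh 3.333.
Take 2 servings of peanut butter: spends $0.50, +6.0 g fiber (running total 6.0 g).
Take 2 servings of whole-barley bread: spends $0.80, +8.0 g fiber (running total 14.0 g).
Take 2 servings of brown rice: spends $0.80, +4.0 g fiber (running total 18.0 g).
Take 1.093 servings of tempeh: spends $1.64, +5.5 g fiber (running total 23.5 g).
Greedy by best ratio exhausts the cost allowance optimally: 23.5 g.

23.5 g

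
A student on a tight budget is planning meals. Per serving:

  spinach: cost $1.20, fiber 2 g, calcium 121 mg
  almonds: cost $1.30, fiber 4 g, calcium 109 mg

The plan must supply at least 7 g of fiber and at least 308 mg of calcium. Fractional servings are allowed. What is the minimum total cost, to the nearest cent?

Check every corner: each single food scaled to meet both minima, and each pair solved so both constraints bind.
spinach only: max(7/2, 308/121) = 3.5 servings → $4.20.
almonds only: max(7/4, 308/109) = 2.826 servings → $3.67.
spinach + almonds with both tight: 1.763 servings and 0.8684 servings → $3.24.
Cheapest feasible corner: $3.24.

$3.24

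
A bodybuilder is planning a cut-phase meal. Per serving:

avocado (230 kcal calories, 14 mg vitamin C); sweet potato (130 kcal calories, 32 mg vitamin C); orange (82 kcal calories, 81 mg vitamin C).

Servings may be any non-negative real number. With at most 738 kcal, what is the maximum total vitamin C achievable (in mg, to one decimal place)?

729.0 mg

Vitamin C per kcal: orange 0.9878, sweet potato 0.2462, avocado 0.06087.
With no serving limits, spend the whole calories allowance on orange: 738 kcal / 82 kcal × 81 mg = 729.0 mg.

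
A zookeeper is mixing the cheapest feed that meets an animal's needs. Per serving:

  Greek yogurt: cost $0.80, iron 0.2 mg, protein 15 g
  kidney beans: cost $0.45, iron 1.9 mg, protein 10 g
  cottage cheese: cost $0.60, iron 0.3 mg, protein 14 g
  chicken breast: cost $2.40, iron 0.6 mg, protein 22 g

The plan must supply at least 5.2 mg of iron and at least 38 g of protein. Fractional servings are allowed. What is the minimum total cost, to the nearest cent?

$1.68

The cheapest plan sits at a corner of the feasible region — with two constraints it uses at most two foods.
Greek yogurt only: max(5.2/0.2, 38/15) = 26 servings → $20.80.
kidney beans only: max(5.2/1.9, 38/10) = 3.8 servings → $1.71.
cottage cheese only: max(5.2/0.3, 38/14) = 17.33 servings → $10.40.
chicken breast only: max(5.2/0.6, 38/22) = 8.667 servings → $20.80.
Greek yogurt + kidney beans with both tight: 0.7623 servings and 2.657 servings → $1.81.
Greek yogurt + cottage cheese: intersection lies outside the first quadrant.
Greek yogurt + chicken breast: the both-tight solution has a negative serving — not a feasible corner.
kidney beans + cottage cheese with both tight: 2.602 servings and 0.8559 servings → $1.68.
kidney beans + chicken breast with both tight: 2.559 servings and 0.5642 servings → $2.51.
cottage cheese + chicken breast: intersection lies outside the first quadrant.
Cheapest feasible corner: $1.68.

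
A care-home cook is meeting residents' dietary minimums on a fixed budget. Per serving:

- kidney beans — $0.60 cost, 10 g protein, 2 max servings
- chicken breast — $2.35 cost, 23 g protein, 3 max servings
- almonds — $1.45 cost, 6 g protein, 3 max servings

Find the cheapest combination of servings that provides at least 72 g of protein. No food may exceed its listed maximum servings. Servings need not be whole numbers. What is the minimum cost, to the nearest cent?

$6.51

Cost per g of protein: kidney beans $0.0600, chicken breast $0.1022, almonds $0.2417.
Take 2 servings of kidney beans: +20.0 g protein for $1.20 (total $1.20, still need 52.0 g).
Take 2.261 servings of chicken breast: +52.0 g protein for $5.31 (total $6.51, still need 0.0 g).
Greedy by cheapest-per-g is optimal for a single linear constraint, so the minimum cost is $6.51.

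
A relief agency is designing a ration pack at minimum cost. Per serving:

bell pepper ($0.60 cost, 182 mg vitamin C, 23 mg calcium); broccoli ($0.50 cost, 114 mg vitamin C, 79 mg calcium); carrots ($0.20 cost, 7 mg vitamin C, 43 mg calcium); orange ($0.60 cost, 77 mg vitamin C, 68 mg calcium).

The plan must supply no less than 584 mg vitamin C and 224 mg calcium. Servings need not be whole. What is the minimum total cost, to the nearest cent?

With two linear requirements the optimum uses one or two foods; enumerate the corners.
bell pepper only: max(584/182, 224/23) = 9.739 servings → $5.84.
broccoli only: max(584/114, 224/79) = 5.123 servings → $2.56.
carrots only: max(584/7, 224/43) = 83.43 servings → $16.69.
orange only: max(584/77, 224/68) = 7.584 servings → $4.55.
bell pepper + broccoli with both tight: 1.752 servings and 2.325 servings → $2.21.
bell pepper + carrots with both tight: 3.072 servings and 3.566 servings → $2.56.
bell pepper + orange with both tight: 2.118 servings and 2.578 servings → $2.82.
broccoli + carrots with both targets exact would need a negative amount; discard.
broccoli + orange with both targets exact would need a negative amount; discard.
carrots + orange with both targets exact would need a negative amount; discard.
The minimum over all feasible corners is $2.21.

$2.21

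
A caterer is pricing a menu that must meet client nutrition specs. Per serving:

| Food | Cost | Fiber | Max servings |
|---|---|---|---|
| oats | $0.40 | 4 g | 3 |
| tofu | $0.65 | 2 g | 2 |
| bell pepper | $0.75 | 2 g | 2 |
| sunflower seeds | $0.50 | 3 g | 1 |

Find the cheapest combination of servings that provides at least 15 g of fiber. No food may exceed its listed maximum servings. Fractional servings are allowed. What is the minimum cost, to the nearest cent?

$1.70

Cost per g of fiber: oats $0.1000, sunflower seeds $0.1667, tofu $0.3250, bell pepper $0.3750.
Take 3 servings of oats: +12.0 g fiber for $1.20 (total $1.20, still need 3.0 g).
Take 1 serving of sunflower seeds: +3.0 g fiber for $0.50 (total $1.70, still need 0.0 g).
Filling from the cheapest source first is optimal under one linear minimum: $1.70.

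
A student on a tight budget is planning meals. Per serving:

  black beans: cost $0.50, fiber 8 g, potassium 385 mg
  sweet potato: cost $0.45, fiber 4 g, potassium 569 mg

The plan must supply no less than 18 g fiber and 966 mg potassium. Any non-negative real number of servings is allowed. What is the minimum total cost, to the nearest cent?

$1.18

Minimising a linear cost over {fiber ≥ 18, potassium ≥ 966, servings ≥ 0} — the optimum is at a vertex, using one or two foods.
black beans only: max(18/8, 966/385) = 2.509 servings → $1.25.
sweet potato only: max(18/4, 966/569) = 4.5 servings → $2.02.
black beans + sweet potato with both tight: 2.118 servings and 0.2649 servings → $1.18.
So the least-cost plan costs $1.18.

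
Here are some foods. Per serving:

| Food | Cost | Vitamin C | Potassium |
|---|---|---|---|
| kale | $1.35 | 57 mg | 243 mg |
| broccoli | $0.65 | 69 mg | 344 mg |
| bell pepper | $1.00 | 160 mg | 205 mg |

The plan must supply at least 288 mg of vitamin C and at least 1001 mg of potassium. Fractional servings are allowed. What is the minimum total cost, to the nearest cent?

Check every corner: each single food scaled to meet both minima, and each pair solved so both constraints bind.
kale only: max(288/57, 1001/243) = 5.053 servings → $6.82.
broccoli only: max(288/69, 1001/344) = 4.174 servings → $2.71.
bell pepper only: max(288/160, 1001/205) = 4.883 servings → $4.88.
kale + broccoli: intersection lies outside the first quadrant.
kale + bell pepper with both tight: 3.718 servings and 0.4753 servings → $5.50.
broccoli + bell pepper with both tight: 2.473 servings and 0.7337 servings → $2.34.
The minimum over all feasible corners is $2.34.

$2.34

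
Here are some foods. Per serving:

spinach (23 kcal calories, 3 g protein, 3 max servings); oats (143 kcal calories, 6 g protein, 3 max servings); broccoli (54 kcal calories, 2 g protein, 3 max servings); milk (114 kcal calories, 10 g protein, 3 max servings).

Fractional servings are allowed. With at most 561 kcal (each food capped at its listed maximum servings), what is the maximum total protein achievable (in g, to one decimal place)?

Protein per kcal: spinach 0.1304, milk 0.08772, oats 0.04196, broccoli 0.03704.
Take 3 servings of spinach: uses 69 kcal, +9.0 g protein (running total 9.0 g).
Take 3 servings of milk: uses 342 kcal, +30.0 g protein (running total 39.0 g).
Take 1.049 servings of oats: uses 150 kcal, +6.3 g protein (running total 45.3 g).
Greedy by best ratio exhausts the calories allowance optimally: 45.3 g.

45.3 g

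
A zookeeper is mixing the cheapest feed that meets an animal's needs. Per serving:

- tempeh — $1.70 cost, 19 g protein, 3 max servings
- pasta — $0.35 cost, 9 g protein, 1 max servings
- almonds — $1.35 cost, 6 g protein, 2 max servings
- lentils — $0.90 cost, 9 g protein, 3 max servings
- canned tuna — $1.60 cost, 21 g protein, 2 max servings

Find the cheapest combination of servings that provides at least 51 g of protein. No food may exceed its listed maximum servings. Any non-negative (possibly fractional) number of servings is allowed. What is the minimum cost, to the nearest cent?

$3.55

Cost per g of protein: pasta $0.0389, canned tuna $0.0762, tempeh $0.0895, lentils $0.1000, almonds $0.2250.
Take 1 serving of pasta: +9.0 g protein for $0.35 (total $0.35, still need 42.0 g).
Take 2 servings of canned tuna: +42.0 g protein for $3.20 (total $3.55, still need 0.0 g).
Filling from the cheapest source first is optimal under one linear minimum: $3.55.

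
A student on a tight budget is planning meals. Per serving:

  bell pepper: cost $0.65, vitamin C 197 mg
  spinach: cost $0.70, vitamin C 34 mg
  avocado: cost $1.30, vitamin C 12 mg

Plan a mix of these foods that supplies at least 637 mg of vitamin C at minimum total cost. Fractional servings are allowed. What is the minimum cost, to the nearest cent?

$2.10

Cost per mg of vitamin C: bell pepper $0.0033, spinach $0.0206, avocado $0.1083.
With no serving limits, use only bell pepper: 637 mg / 197 mg = 3.234 servings × $0.65 = $2.10.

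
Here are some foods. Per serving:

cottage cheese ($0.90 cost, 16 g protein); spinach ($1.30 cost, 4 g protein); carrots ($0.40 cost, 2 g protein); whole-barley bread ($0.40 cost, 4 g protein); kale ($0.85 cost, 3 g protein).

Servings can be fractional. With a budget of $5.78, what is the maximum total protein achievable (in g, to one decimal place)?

102.8 g

Protein per dollar: cottage cheese 17.78, whole-barley bread 10, carrots 5, kale 3.529, spinach 3.077.
With no serving limits, spend the whole cost allowance on cottage cheese: $5.78 / $0.90 × 16 g = 102.8 g.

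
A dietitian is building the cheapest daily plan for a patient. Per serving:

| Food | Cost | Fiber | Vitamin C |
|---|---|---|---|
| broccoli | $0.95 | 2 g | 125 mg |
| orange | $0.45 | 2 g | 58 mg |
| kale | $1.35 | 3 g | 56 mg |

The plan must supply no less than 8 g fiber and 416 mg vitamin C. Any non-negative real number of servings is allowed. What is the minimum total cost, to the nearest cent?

$3.17

broccoli only: max(8/2, 416/125) = 4 servings → $3.80.
orange only: max(8/2, 416/58) = 7.172 servings → $3.23.
kale only: max(8/3, 416/56) = 7.429 servings → $10.03.
broccoli + orange with both tight: 2.746 servings and 1.254 servings → $3.17.
broccoli + kale with both tight: 3.042 servings and 0.6388 servings → $3.75.
orange + kale: the both-tight solution has a negative serving — not a feasible corner.
Cheapest feasible corner: $3.17.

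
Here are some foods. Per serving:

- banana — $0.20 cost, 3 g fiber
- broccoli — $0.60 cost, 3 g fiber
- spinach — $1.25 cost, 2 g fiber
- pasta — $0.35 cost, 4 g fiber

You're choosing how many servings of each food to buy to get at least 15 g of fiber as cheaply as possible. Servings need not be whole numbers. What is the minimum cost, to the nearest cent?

Cost per g of fiber: banana $0.0667, pasta $0.0875, broccoli $0.2000, spinach $0.6250.
With no serving limits, use only banana: 15 g / 3 g = 5 servings × $0.20 = $1.00.

$1.00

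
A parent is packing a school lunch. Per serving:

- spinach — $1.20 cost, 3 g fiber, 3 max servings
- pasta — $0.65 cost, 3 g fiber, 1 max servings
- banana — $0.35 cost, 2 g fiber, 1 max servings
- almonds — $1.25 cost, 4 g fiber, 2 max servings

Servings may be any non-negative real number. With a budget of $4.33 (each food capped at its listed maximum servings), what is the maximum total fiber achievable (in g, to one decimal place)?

Fiber per dollar: banana 5.714, pasta 4.615, almonds 3.2, spinach 2.5.
Take 1 serving of banana: spends $0.35, +2.0 g fiber (running total 2.0 g).
Take 1 serving of pasta: spends $0.65, +3.0 g fiber (running total 5.0 g).
Take 2 servings of almonds: spends $2.50, +8.0 g fiber (running total 13.0 g).
Take 0.6917 servings of spinach: spends $0.83, +2.1 g fiber (running total 15.1 g).
Filling greedily by fiber-per-dollar is optimal for one linear limit, giving 15.1 g.

15.1 g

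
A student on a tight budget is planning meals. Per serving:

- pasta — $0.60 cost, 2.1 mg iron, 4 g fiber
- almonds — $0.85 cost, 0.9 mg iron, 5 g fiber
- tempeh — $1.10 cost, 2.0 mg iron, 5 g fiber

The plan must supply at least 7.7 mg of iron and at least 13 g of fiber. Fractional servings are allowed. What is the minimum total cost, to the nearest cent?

$2.20

This is a tiny linear program; its minimum lies at a vertex of the feasible set. List the vertices and price them.
pasta only: max(7.7/2.1, 13/4) = 3.667 servings → $2.20.
almonds only: max(7.7/0.9, 13/5) = 8.556 servings → $7.27.
tempeh only: max(7.7/2.0, 13/5) = 3.85 servings → $4.24.
pasta + almonds with both targets exact would need a negative amount; discard.
pasta + tempeh: the both-tight solution has a negative serving — not a feasible corner.
almonds + tempeh: the both-tight solution has a negative serving — not a feasible corner.
Cheapest feasible corner: $2.20.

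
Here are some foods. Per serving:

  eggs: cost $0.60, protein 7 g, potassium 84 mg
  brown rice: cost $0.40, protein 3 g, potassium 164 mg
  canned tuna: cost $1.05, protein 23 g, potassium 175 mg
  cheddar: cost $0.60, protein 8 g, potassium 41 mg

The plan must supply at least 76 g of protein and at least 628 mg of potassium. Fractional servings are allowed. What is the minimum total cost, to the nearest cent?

Check every corner: each single food scaled to meet both minima, and each pair solved so both constraints bind.
eggs only: max(76/7, 628/84) = 10.86 servings → $6.51.
brown rice only: max(76/3, 628/164) = 25.33 servings → $10.13.
canned tuna only: max(76/23, 628/175) = 3.589 servings → $3.77.
cheddar only: max(76/8, 628/41) = 15.32 servings → $9.19.
eggs + brown rice: the both-tight solution has a negative serving — not a feasible corner.
eggs + canned tuna with both tight: 1.618 servings and 2.812 servings → $3.92.
eggs + cheddar with both tight: 4.956 servings and 5.164 servings → $6.07.
brown rice + canned tuna with both tight: 0.3523 servings and 3.258 servings → $3.56.
brown rice + cheddar with both tight: 1.605 servings and 8.898 servings → $5.98.
canned tuna + cheddar: the both-tight solution has a negative serving — not a feasible corner.
So the least-cost plan costs $3.56.

$3.56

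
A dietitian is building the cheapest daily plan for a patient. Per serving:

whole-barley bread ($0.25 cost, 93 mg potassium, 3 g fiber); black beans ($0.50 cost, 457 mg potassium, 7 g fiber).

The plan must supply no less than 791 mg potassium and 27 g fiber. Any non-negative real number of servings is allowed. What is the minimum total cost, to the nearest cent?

$1.93

The cheapest plan sits at a corner of the feasible region — with two constraints it uses at most two foods.
whole-barley bread only: max(791/93, 27/3) = 9 servings → $2.25.
black beans only: max(791/457, 27/7) = 3.857 servings → $1.93.
whole-barley bread + black beans: intersection lies outside the first quadrant.
The minimum over all feasible corners is $1.93.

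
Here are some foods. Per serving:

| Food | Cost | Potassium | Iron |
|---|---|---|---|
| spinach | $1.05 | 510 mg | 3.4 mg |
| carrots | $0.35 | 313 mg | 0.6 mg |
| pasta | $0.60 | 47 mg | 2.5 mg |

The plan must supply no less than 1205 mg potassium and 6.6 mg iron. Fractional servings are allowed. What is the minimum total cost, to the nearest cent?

For a min-cost LP with two ≥-constraints, a basic feasible solution has at most two positive variables.
spinach only: max(1205/510, 6.6/3.4) = 2.363 servings → $2.48.
carrots only: max(1205/313, 6.6/0.6) = 11 servings → $3.85.
pasta only: max(1205/47, 6.6/2.5) = 25.64 servings → $15.38.
spinach + carrots with both tight: 1.771 servings and 0.9641 servings → $2.20.
spinach + pasta: the both-tight solution has a negative serving — not a feasible corner.
carrots + pasta with both tight: 3.583 servings and 1.78 servings → $2.32.
Cheapest feasible corner: $2.20.

$2.20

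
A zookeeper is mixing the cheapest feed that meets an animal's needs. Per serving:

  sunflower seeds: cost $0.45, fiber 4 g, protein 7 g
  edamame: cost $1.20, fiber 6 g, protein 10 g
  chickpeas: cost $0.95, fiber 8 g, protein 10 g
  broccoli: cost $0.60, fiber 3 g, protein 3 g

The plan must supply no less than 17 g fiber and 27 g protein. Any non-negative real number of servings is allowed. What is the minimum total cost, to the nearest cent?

With two linear requirements the optimum uses one or two foods; enumerate the corners.
sunflower seeds only: max(17/4, 27/7) = 4.25 servings → $1.91.
edamame only: max(17/6, 27/10) = 2.833 servings → $3.40.
chickpeas only: max(17/8, 27/10) = 2.7 servings → $2.56.
broccoli only: max(17/3, 27/3) = 9 servings → $5.40.
sunflower seeds + edamame: intersection lies outside the first quadrant.
sunflower seeds + chickpeas with both tight: 2.875 servings and 0.6875 servings → $1.95.
sunflower seeds + broccoli with both tight: 3.333 servings and 1.222 servings → $2.23.
edamame + chickpeas with both tight: 2.3 servings and 0.4 servings → $3.14.
edamame + broccoli with both tight: 2.5 servings and 0.6667 servings → $3.40.
chickpeas + broccoli with both targets exact would need a negative amount; discard.
So the least-cost plan costs $1.91.

$1.91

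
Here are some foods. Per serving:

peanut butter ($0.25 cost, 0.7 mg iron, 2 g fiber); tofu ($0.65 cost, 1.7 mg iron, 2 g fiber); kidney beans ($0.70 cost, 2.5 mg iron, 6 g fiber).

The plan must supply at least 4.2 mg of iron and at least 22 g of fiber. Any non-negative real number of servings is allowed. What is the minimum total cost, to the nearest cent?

$2.57

With two linear requirements the optimum uses one or two foods; enumerate the corners.
peanut butter only: max(4.2/0.7, 22/2) = 11 servings → $2.75.
tofu only: max(4.2/1.7, 22/2) = 11 servings → $7.15.
kidney beans only: max(4.2/2.5, 22/6) = 3.667 servings → $2.57.
peanut butter + tofu with both targets exact would need a negative amount; discard.
peanut butter + kidney beans: intersection lies outside the first quadrant.
tofu + kidney beans with both targets exact would need a negative amount; discard.
The minimum over all feasible corners is $2.57.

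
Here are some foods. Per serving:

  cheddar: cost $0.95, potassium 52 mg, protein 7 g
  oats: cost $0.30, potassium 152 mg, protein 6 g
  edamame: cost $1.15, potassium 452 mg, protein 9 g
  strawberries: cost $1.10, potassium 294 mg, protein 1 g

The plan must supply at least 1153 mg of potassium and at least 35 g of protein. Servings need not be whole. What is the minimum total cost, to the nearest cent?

$2.28

At the optimum either one food covers both requirements or two foods hit both targets exactly; no other combination can be cheaper.
cheddar only: max(1153/52, 35/7) = 22.17 servings → $21.06.
oats only: max(1153/152, 35/6) = 7.586 servings → $2.28.
edamame only: max(1153/452, 35/9) = 3.889 servings → $4.47.
strawberries only: max(1153/294, 35/1) = 35 servings → $38.50.
cheddar + oats: the both-tight solution has a negative serving — not a feasible corner.
cheddar + edamame with both tight: 2.019 servings and 2.319 servings → $4.58.
cheddar + strawberries with both tight: 4.555 servings and 3.116 servings → $7.75.
oats + edamame with both tight: 4.05 servings and 1.189 servings → $2.58.
oats + strawberries with both tight: 5.668 servings and 0.9913 servings → $2.79.
edamame + strawberries: the both-tight solution has a negative serving — not a feasible corner.
The minimum over all feasible corners is $2.28.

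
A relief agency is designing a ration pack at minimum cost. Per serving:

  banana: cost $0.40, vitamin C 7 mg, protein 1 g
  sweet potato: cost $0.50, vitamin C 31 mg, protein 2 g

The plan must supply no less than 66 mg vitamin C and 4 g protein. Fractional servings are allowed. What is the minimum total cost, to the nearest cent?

$1.06

Check every corner: each single food scaled to meet both minima, and each pair solved so both constraints bind.
banana only: max(66/7, 4/1) = 9.429 servings → $3.77.
sweet potato only: max(66/31, 4/2) = 2.129 servings → $1.06.
banana + sweet potato: the both-tight solution has a negative serving — not a feasible corner.
The minimum over all feasible corners is $1.06.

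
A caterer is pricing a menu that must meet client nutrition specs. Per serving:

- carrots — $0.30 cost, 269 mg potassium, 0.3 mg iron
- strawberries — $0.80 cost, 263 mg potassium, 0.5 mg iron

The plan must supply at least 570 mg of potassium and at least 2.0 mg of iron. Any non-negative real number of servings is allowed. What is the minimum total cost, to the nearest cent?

The cheapest plan sits at a corner of the feasible region — with two constraints it uses at most two foods.
carrots only: max(570/269, 2.0/0.3) = 6.667 servings → $2.00.
strawberries only: max(570/263, 2.0/0.5) = 4 servings → $3.20.
carrots + strawberries: the both-tight solution has a negative serving — not a feasible corner.
So the least-cost plan costs $2.00.

$2.00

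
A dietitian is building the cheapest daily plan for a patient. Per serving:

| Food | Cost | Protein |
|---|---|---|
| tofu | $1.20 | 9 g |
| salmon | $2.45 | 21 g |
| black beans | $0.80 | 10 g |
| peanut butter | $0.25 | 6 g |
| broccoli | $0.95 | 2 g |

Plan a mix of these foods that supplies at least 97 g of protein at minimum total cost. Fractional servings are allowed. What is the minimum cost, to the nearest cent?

Cost per g of protein: peanut butter $0.0417, black beans $0.0800, salmon $0.1167, tofu $0.1333, broccoli $0.4750.
With no serving limits, use only peanut butter: 97 g / 6 g = 16.17 servings × $0.25 = $4.04.

$4.04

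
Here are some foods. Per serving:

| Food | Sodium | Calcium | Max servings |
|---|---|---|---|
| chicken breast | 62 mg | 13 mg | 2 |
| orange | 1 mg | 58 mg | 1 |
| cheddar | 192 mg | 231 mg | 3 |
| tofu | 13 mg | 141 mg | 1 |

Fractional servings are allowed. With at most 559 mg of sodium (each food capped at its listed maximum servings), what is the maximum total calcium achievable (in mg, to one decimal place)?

854.7 mg

Calcium per mg sodium: orange 58, tofu 10.85, cheddar 1.203, chicken breast 0.2097.
Take 1 serving of orange: uses 1 mg sodium, +58.0 mg calcium (running total 58.0 mg).
Take 1 serving of tofu: uses 13 mg sodium, +141.0 mg calcium (running total 199.0 mg).
Take 2.839 servings of cheddar: uses 545 mg sodium, +655.7 mg calcium (running total 854.7 mg).
Filling greedily by calcium-per-mg sodium is optimal for one linear limit, giving 854.7 mg.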